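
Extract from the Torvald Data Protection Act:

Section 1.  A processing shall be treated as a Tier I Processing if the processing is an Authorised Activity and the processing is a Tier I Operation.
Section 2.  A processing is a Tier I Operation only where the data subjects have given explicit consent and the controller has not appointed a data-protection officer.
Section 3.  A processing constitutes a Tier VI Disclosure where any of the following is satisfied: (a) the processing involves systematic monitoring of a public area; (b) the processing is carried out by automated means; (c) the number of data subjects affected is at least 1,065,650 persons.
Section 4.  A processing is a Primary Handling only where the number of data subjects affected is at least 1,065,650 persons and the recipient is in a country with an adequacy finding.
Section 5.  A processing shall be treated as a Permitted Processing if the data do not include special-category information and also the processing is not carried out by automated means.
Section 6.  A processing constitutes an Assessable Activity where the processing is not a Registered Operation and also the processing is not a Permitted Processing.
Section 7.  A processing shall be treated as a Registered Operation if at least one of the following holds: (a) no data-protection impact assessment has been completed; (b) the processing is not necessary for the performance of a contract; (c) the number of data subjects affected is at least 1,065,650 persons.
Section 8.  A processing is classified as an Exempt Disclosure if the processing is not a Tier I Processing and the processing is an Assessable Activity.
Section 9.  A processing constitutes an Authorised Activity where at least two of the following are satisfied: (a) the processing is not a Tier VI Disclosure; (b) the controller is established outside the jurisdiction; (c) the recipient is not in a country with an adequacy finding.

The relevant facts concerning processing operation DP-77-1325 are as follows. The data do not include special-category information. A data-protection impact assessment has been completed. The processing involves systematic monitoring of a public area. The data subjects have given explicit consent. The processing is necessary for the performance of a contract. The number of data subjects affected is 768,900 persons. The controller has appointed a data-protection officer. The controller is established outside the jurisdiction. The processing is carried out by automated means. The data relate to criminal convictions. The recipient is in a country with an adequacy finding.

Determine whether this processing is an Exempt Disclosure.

Under section 3: the processing involves systematic monitoring of a public area? yes; or the processing is carried out by automated means? yes; or number of data subjects affected: 768,900 persons ≥ 1,065,650 persons? no. So the processing is a Tier VI Disclosure.
Under section 9: not a Tier VI Disclosure (section 3)? no; the controller is established outside the jurisdiction? yes; the recipient is not in a country with an adequacy finding? no — 1 of 3 hold (need ≥2) → not satisfied.
Under section 2: the data subjects have given explicit consent? yes; and the controller has not appointed a data-protection officer? no. So the processing is not a Tier I Operation.
Under section 1: Authorised Activity (section 9)? no; and Tier I Operation (section 2)? no. So the processing is not a Tier I Processing.
Under section 7: no data-protection impact assessment has been completed? no; or the processing is not necessary for the performance of a contract? no; or number of data subjects affected: 768,900 persons ≥ 1,065,650 persons? no. So the processing is not a Registered Operation.
Under section 5: the data do not include special-category information? yes; and the processing is not carried out by automated means? no. So the processing is not a Permitted Processing.
Under section 6: not a Registered Operation (section 7)? yes; and not a Permitted Processing (section 5)? yes. So the processing is an Assessable Activity.
Under section 8: not a Tier I Processing (section 1)? yes; and Assessable Activity (section 6)? yes. So the processing is an Exempt Disclosure.

Yes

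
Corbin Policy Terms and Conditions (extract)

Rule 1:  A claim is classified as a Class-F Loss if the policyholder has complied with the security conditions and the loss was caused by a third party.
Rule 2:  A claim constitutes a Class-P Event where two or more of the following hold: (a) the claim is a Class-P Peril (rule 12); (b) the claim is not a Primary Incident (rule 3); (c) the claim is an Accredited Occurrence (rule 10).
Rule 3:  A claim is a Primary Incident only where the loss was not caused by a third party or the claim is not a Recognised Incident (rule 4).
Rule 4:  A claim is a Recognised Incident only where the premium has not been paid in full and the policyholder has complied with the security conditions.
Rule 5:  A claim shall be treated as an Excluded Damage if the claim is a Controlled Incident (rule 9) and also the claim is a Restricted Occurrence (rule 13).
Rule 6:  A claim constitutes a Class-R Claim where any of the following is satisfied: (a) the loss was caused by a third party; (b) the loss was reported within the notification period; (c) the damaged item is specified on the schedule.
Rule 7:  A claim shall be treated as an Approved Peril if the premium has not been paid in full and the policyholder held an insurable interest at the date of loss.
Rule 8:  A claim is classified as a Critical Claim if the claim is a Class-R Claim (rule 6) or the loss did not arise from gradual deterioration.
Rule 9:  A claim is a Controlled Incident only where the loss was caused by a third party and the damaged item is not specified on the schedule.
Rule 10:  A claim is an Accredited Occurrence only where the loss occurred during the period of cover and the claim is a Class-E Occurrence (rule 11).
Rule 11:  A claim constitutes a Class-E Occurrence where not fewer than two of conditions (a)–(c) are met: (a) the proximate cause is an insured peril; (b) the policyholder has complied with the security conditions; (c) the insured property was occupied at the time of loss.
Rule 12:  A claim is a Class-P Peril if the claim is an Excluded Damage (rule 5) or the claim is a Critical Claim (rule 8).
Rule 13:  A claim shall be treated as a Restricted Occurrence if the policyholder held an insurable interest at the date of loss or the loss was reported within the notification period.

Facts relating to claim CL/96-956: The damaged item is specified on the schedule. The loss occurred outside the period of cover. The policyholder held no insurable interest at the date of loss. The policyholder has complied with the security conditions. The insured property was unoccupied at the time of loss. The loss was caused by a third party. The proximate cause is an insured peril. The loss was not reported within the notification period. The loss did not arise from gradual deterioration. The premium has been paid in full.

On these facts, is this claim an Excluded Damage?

No

rule 9 — Controlled Incident: [the loss was caused by a third party? yes] AND [the damaged item is not specified on the schedule? no] → not satisfied.
rule 13 — Restricted Occurrence: [the policyholder held an insurable interest at the date of loss? no] OR [the loss was reported within the notification period? no] → not satisfied.
rule 5 — Excluded Damage: [Controlled Incident (rule 9)? no] AND [Restricted Occurrence (rule 13)? no] → not satisfied.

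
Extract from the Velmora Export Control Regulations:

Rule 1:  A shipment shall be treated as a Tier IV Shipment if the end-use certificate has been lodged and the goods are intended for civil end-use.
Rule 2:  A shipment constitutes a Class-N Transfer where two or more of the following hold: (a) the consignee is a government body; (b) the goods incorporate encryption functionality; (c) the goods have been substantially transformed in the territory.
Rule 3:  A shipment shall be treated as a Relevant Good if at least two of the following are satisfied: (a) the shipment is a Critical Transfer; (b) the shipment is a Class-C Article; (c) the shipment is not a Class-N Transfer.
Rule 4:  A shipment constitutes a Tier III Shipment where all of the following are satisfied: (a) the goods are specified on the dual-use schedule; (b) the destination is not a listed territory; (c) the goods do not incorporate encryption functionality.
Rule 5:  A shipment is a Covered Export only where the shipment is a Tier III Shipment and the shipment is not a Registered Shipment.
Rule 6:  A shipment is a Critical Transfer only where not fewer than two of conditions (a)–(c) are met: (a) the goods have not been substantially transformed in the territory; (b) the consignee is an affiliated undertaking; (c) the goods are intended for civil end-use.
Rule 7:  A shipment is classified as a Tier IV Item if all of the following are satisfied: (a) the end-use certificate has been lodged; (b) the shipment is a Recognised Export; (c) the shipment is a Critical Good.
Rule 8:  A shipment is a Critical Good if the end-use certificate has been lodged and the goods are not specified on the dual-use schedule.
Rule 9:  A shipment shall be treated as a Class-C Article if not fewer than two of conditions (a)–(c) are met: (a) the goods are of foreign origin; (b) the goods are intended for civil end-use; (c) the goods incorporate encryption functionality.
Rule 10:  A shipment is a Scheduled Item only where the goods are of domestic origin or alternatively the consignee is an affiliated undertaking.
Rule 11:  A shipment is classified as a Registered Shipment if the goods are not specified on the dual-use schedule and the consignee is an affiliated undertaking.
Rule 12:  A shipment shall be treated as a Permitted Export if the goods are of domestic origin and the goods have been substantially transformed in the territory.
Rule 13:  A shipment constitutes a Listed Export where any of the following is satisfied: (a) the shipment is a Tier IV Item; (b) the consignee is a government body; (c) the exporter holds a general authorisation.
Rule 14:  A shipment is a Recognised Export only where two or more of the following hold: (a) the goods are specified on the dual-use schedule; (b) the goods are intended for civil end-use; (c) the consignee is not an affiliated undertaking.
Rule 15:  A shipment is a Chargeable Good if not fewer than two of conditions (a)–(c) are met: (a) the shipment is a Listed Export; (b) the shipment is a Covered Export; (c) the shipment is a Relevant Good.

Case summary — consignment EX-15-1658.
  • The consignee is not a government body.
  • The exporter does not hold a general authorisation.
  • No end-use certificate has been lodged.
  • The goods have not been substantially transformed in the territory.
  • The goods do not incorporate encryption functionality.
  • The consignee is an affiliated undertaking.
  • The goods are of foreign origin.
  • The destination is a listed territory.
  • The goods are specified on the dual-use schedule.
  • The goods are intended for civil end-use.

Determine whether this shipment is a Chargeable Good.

rule 14 — Recognised Export: the goods are specified on the dual-use schedule? yes; the goods are intended for civil end-use? yes; the consignee is not an affiliated undertaking? no — 2 of 3 hold (need ≥2) → satisfied.
rule 8 — Critical Good: [the end-use certificate has been lodged? no] AND [the goods are not specified on the dual-use schedule? no] → not satisfied.
rule 7 — Tier IV Item: [the end-use certificate has been lodged? no] AND [Recognised Export (rule 14)? yes] AND [Critical Good (rule 8)? no] → not satisfied.
rule 13 — Listed Export: [Tier IV Item (rule 7)? no] OR [the consignee is a government body? no] OR [the exporter holds a general authorisation? no] → not satisfied.
rule 4 — Tier III Shipment: [the goods are specified on the dual-use schedule? yes] AND [the destination is not a listed territory? no] AND [the goods do not incorporate encryption functionality? yes] → not satisfied.
rule 11 — Registered Shipment: [the goods are not specified on the dual-use schedule? no] AND [the consignee is an affiliated undertaking? yes] → not satisfied.
rule 5 — Covered Export: [Tier III Shipment (rule 4)? no] AND [not a Registered Shipment (rule 11)? yes] → not satisfied.
rule 6 — Critical Transfer: the goods have not been substantially transformed in the territory? yes; the consignee is an affiliated undertaking? yes; the goods are intended for civil end-use? yes — 3 of 3 hold (need ≥2) → satisfied.
rule 9 — Class-C Article: the goods are of foreign origin? yes; the goods are intended for civil end-use? yes; the goods incorporate encryption functionality? no — 2 of 3 hold (need ≥2) → satisfied.
rule 2 — Class-N Transfer: the consignee is a government body? no; the goods incorporate encryption functionality? no; the goods have been substantially transformed in the territory? no — 0 of 3 hold (need ≥2) → not satisfied.
rule 3 — Relevant Good: Critical Transfer (rule 6)? yes; Class-C Article (rule 9)? yes; not a Class-N Transfer (rule 2)? yes — 3 of 3 hold (need ≥2) → satisfied.
rule 15 — Chargeable Good: Listed Export (rule 13)? no; Covered Export (rule 5)? no; Relevant Good (rule 3)? yes — 1 of 3 hold (need ≥2) → not satisfied.

No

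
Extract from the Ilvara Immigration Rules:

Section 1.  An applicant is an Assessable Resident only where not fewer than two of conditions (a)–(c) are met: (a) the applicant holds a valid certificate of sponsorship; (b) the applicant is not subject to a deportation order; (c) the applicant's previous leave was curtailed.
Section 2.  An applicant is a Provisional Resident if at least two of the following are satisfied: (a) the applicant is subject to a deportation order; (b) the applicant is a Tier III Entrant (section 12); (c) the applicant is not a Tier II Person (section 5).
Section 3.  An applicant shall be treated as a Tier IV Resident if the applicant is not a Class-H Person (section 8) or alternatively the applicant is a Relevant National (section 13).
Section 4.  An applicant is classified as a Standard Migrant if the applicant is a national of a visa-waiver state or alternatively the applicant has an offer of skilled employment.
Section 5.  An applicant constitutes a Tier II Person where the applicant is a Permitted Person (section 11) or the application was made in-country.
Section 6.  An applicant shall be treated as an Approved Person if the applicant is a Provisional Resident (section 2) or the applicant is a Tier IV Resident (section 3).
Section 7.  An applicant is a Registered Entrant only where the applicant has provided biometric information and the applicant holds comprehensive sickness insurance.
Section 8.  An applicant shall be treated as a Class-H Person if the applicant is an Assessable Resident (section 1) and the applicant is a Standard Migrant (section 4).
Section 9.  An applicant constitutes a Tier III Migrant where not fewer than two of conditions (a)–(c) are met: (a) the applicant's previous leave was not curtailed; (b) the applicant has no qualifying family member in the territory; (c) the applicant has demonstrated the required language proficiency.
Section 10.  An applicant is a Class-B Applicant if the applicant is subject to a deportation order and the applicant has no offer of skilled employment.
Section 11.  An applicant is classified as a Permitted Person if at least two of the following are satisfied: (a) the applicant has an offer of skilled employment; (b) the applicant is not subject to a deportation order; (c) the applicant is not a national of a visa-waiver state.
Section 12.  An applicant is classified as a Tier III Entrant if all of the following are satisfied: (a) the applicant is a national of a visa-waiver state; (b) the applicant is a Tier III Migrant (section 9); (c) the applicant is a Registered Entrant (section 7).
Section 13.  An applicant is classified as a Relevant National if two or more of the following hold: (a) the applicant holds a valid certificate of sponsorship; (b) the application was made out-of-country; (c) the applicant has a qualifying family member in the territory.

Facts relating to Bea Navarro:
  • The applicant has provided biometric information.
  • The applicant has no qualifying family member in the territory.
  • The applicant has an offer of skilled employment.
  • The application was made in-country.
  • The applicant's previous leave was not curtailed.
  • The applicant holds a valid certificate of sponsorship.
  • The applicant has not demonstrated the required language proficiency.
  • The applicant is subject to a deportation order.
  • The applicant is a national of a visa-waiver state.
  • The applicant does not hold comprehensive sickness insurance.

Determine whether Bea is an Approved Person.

Yes

section 9 — Tier III Migrant: the applicant's previous leave was not curtailed? yes; the applicant has no qualifying family member in the territory? yes; the applicant has demonstrated the required language proficiency? no — 2 of 3 hold (need ≥2) → satisfied.
section 7 — Registered Entrant: [the applicant has provided biometric information? yes] AND [the applicant holds comprehensive sickness insurance? no] → not satisfied.
section 12 — Tier III Entrant: [the applicant is a national of a visa-waiver state? yes] AND [Tier III Migrant (section 9)? yes] AND [Registered Entrant (section 7)? no] → not satisfied.
section 11 — Permitted Person: the applicant has an offer of skilled employment? yes; the applicant is not subject to a deportation order? no; the applicant is not a national of a visa-waiver state? no — 1 of 3 hold (need ≥2) → not satisfied.
section 5 — Tier II Person: [Permitted Person (section 11)? no] OR [the application was made in-country? yes] → satisfied.
section 2 — Provisional Resident: the applicant is subject to a deportation order? yes; Tier III Entrant (section 12)? no; not a Tier II Person (section 5)? no — 1 of 3 hold (need ≥2) → not satisfied.
section 1 — Assessable Resident: the applicant holds a valid certificate of sponsorship? yes; the applicant is not subject to a deportation order? no; the applicant's previous leave was curtailed? no — 1 of 3 hold (need ≥2) → not satisfied.
section 4 — Standard Migrant: [the applicant is a national of a visa-waiver state? yes] OR [the applicant has an offer of skilled employment? yes] → satisfied.
section 8 — Class-H Person: [Assessable Resident (section 1)? no] AND [Standard Migrant (section 4)? yes] → not satisfied.
section 13 — Relevant National: the applicant holds a valid certificate of sponsorship? yes; the application was made out-of-country? no; the applicant has a qualifying family member in the territory? no — 1 of 3 hold (need ≥2) → not satisfied.
section 3 — Tier IV Resident: [not a Class-H Person (section 8)? yes] OR [Relevant National (section 13)? no] → satisfied.
section 6 — Approved Person: [Provisional Resident (section 2)? no] OR [Tier IV Resident (section 3)? yes] → satisfied.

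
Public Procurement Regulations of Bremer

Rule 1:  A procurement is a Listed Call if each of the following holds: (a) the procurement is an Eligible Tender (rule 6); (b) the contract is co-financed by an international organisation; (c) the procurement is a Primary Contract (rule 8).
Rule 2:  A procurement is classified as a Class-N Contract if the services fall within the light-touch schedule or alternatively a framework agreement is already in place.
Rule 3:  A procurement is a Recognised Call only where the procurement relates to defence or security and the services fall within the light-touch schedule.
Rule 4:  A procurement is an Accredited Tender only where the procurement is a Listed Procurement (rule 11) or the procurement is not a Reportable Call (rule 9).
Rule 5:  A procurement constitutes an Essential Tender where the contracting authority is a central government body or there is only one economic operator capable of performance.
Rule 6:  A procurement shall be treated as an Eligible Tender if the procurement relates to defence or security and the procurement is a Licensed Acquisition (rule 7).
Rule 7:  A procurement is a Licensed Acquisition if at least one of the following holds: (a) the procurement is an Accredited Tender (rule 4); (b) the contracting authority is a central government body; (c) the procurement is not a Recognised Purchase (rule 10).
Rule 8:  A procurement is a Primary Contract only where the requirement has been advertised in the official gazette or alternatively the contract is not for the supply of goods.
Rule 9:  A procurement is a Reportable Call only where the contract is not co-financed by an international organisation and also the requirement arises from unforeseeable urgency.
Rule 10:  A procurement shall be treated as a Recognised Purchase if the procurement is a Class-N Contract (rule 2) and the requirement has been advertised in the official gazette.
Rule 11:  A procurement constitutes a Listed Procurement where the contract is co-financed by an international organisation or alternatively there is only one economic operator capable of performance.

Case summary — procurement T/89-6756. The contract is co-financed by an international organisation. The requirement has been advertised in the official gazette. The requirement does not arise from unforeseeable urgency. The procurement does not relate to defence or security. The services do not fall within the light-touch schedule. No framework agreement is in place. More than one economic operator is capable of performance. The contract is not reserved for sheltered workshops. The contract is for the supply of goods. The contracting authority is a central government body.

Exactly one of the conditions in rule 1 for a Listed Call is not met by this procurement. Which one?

Under rule 11: the contract is co-financed by an international organisation? yes; or there is only one economic operator capable of performance? no. So the procurement is a Listed Procurement.
Under rule 9: the contract is not co-financed by an international organisation? no; and the requirement arises from unforeseeable urgency? no. So the procurement is not a Reportable Call.
Under rule 4: Listed Procurement (rule 11)? yes; or not a Reportable Call (rule 9)? yes. So the procurement is an Accredited Tender.
Under rule 2: the services fall within the light-touch schedule? no; or a framework agreement is already in place? no. So the procurement is not a Class-N Contract.
Under rule 10: Class-N Contract (rule 2)? no; and the requirement has been advertised in the official gazette? yes. So the procurement is not a Recognised Purchase.
Under rule 7: Accredited Tender (rule 4)? yes; or the contracting authority is a central government body? yes; or not a Recognised Purchase (rule 10)? yes. So the procurement is a Licensed Acquisition.
Under rule 6: the procurement relates to defence or security? no; and Licensed Acquisition (rule 7)? yes. So the procurement is not an Eligible Tender.
Under rule 8: the requirement has been advertised in the official gazette? yes; or the contract is not for the supply of goods? no. So the procurement is a Primary Contract.
Under rule 1: Eligible Tender (rule 6)? no; and the contract is co-financed by an international organisation? yes; and Primary Contract (rule 8)? yes. So the procurement is not a Listed Call.

Eligible Tender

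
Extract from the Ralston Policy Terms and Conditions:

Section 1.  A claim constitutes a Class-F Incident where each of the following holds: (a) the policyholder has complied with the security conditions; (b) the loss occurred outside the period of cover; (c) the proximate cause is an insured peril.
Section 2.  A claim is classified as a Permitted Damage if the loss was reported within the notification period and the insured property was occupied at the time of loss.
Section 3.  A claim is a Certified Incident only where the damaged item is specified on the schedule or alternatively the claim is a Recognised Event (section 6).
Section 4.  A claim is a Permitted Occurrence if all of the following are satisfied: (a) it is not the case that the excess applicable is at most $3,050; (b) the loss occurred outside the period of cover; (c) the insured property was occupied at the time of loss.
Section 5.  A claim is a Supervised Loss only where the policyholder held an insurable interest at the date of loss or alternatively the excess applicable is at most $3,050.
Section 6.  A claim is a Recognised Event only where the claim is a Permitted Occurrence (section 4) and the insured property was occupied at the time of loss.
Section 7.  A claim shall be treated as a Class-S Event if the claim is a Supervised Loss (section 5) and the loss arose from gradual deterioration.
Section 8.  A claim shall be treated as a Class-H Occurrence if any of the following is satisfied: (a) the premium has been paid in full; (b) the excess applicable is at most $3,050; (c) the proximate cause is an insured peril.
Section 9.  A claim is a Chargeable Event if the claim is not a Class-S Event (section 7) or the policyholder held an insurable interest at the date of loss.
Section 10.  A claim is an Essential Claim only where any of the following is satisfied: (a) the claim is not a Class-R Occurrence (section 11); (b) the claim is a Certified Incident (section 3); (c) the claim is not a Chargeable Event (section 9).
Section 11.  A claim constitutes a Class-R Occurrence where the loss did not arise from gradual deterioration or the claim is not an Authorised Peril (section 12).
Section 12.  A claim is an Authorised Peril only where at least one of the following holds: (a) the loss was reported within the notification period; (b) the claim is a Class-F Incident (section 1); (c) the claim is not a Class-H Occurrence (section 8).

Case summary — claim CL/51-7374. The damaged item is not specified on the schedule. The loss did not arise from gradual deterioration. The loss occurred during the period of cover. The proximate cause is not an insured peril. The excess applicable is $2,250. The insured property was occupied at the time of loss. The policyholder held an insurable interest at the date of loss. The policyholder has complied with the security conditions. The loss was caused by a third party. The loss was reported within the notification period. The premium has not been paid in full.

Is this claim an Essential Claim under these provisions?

No

Under section 1: the policyholder has complied with the security conditions? yes; and the loss occurred outside the period of cover? no; and the proximate cause is an insured peril? no. So the claim is not a Class-F Incident.
Under section 8: the premium has been paid in full? no; or excess applicable: $2,250 ≤ $3,050? yes; or the proximate cause is an insured peril? no. So the claim is a Class-H Occurrence.
Under section 12: the loss was reported within the notification period? yes; or Class-F Incident (section 1)? no; or not a Class-H Occurrence (section 8)? no. So the claim is an Authorised Peril.
Under section 11: the loss did not arise from gradual deterioration? yes; or not an Authorised Peril (section 12)? no. So the claim is a Class-R Occurrence.
Under section 4: excess applicable: $2,250 ≤ $3,050? yes, so negated condition no; and the loss occurred outside the period of cover? no; and the insured property was occupied at the time of loss? yes. So the claim is not a Permitted Occurrence.
Under section 6: Permitted Occurrence (section 4)? no; and the insured property was occupied at the time of loss? yes. So the claim is not a Recognised Event.
Under section 3: the damaged item is specified on the schedule? no; or Recognised Event (section 6)? no. So the claim is not a Certified Incident.
Under section 5: the policyholder held an insurable interest at the date of loss? yes; or excess applicable: $2,250 ≤ $3,050? yes. So the claim is a Supervised Loss.
Under section 7: Supervised Loss (section 5)? yes; and the loss arose from gradual deterioration? no. So the claim is not a Class-S Event.
Under section 9: not a Class-S Event (section 7)? yes; or the policyholder held an insurable interest at the date of loss? yes. So the claim is a Chargeable Event.
Under section 10: not a Class-R Occurrence (section 11)? no; or Certified Incident (section 3)? no; or not a Chargeable Event (section 9)? no. So the claim is not an Essential Claim.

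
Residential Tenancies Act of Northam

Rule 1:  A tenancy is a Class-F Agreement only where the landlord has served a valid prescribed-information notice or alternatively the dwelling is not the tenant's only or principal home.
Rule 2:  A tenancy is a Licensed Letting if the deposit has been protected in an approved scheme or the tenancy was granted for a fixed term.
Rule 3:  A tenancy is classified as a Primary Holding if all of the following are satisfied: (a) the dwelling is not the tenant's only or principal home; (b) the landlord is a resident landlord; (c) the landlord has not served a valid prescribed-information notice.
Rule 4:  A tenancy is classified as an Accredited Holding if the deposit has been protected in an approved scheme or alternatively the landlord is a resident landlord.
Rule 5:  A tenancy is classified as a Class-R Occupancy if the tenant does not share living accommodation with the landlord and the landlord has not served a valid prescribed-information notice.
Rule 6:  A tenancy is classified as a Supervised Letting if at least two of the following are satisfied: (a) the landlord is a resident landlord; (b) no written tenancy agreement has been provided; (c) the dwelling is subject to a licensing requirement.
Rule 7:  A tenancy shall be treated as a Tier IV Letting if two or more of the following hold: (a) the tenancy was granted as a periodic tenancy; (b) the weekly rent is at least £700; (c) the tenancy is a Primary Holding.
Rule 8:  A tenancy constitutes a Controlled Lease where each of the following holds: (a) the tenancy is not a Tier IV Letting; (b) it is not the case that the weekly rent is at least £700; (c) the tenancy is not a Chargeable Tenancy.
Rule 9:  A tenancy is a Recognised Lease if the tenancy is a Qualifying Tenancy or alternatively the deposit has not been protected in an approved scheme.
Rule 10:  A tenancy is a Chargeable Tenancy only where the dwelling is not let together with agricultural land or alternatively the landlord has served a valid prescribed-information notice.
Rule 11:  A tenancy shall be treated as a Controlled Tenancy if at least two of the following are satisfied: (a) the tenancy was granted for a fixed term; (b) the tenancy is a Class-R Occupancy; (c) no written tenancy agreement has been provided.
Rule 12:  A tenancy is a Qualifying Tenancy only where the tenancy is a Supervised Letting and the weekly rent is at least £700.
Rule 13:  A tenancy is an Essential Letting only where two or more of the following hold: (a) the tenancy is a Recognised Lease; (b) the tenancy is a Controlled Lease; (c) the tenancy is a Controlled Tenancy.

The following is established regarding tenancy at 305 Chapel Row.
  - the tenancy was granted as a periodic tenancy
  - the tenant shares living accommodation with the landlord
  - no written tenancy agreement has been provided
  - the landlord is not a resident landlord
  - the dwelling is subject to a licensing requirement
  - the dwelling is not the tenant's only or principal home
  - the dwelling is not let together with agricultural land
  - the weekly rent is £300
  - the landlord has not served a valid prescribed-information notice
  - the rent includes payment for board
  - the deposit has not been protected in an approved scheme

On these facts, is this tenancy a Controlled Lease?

Under rule 3: the dwelling is not the tenant's only or principal home? yes; and the landlord is a resident landlord? no; and the landlord has not served a valid prescribed-information notice? yes. So the tenancy is not a Primary Holding.
Under rule 7: the tenancy was granted as a periodic tenancy? yes; weekly rent: £300 ≥ £700? no; Primary Holding (rule 3)? no — 1 of 3 hold (need ≥2) → not satisfied.
Under rule 10: the dwelling is not let together with agricultural land? yes; or the landlord has served a valid prescribed-information notice? no. So the tenancy is a Chargeable Tenancy.
Under rule 8: not a Tier IV Letting (rule 7)? yes; and weekly rent: £300 ≥ £700? no, so negated condition yes; and not a Chargeable Tenancy (rule 10)? no. So the tenancy is not a Controlled Lease.

No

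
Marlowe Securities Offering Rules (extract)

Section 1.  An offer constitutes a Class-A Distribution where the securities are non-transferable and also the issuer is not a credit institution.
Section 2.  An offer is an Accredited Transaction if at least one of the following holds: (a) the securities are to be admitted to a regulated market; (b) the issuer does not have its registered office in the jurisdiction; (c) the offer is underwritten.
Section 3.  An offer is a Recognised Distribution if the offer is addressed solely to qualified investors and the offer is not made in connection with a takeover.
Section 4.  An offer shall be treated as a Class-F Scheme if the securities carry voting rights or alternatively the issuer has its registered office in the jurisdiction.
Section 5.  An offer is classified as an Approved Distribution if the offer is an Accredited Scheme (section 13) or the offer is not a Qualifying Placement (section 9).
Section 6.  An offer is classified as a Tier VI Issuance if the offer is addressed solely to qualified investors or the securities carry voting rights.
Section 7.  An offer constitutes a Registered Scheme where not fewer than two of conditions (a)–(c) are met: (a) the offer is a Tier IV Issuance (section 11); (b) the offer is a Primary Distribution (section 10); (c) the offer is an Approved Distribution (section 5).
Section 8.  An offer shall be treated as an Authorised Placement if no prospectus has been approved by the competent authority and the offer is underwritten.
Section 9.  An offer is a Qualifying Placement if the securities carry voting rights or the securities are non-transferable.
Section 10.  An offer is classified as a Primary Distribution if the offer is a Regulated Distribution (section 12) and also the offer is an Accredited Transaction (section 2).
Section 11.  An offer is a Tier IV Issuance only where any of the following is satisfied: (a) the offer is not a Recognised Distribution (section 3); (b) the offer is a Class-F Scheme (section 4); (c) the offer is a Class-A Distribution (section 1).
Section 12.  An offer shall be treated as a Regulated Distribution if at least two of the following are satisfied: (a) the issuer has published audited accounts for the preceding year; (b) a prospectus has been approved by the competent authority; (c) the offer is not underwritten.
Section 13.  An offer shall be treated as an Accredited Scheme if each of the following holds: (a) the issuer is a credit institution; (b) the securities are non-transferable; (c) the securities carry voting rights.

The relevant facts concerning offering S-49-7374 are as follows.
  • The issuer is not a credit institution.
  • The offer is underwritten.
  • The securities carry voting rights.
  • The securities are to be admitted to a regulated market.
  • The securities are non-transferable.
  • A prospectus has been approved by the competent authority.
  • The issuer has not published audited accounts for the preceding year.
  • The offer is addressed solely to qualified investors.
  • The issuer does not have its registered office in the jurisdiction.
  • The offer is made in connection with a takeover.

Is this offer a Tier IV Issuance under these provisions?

Under section 3: the offer is addressed solely to qualified investors? yes; and the offer is not made in connection with a takeover? no. So the offer is not a Recognised Distribution.
Under section 4: the securities carry voting rights? yes; or the issuer has its registered office in the jurisdiction? no. So the offer is a Class-F Scheme.
Under section 1: the securities are non-transferable? yes; and the issuer is not a credit institution? yes. So the offer is a Class-A Distribution.
Under section 11: not a Recognised Distribution (section 3)? yes; or Class-F Scheme (section 4)? yes; or Class-A Distribution (section 1)? yes. So the offer is a Tier IV Issuance.

Yes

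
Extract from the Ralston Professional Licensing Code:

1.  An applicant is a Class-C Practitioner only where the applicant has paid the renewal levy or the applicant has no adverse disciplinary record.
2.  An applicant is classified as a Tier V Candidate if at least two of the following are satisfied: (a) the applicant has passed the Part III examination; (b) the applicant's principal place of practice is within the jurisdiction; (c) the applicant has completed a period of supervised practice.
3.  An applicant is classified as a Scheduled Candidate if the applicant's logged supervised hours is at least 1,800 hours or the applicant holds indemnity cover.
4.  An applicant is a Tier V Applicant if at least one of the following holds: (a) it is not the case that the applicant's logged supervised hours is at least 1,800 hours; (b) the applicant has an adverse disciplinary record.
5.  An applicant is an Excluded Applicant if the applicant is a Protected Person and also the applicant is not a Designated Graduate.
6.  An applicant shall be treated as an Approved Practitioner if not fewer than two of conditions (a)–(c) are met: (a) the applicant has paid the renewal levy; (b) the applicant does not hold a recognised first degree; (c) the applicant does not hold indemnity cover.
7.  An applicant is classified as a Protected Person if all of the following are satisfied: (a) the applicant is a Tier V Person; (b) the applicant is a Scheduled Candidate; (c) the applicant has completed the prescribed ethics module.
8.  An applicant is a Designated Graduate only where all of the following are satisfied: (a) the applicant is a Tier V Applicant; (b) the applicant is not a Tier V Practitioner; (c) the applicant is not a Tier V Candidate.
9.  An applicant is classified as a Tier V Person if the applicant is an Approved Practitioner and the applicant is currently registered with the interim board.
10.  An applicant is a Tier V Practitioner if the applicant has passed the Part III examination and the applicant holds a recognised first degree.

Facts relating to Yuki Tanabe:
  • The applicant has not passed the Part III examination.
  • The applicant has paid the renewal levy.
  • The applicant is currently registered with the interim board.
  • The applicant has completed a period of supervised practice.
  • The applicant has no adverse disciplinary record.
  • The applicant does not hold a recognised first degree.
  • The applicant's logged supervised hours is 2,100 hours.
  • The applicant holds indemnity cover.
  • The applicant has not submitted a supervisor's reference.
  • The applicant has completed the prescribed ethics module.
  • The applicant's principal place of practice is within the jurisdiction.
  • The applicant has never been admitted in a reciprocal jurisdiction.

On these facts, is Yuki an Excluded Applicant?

paragraph 6 — Approved Practitioner: the applicant has paid the renewal levy? yes; the applicant does not hold a recognised first degree? yes; the applicant does not hold indemnity cover? no — 2 of 3 hold (need ≥2) → satisfied.
paragraph 9 — Tier V Person: [Approved Practitioner (paragraph 6)? yes] AND [the applicant is currently registered with the interim board? yes] → satisfied.
paragraph 3 — Scheduled Candidate: [applicant's logged supervised hours: 2,100 hours ≥ 1,800 hours? yes] OR [the applicant holds indemnity cover? yes] → satisfied.
paragraph 7 — Protected Person: [Tier V Person (paragraph 9)? yes] AND [Scheduled Candidate (paragraph 3)? yes] AND [the applicant has completed the prescribed ethics module? yes] → satisfied.
paragraph 4 — Tier V Applicant: [applicant's logged supervised hours: 2,100 hours ≥ 1,800 hours? yes, so negated condition no] OR [the applicant has an adverse disciplinary record? no] → not satisfied.
paragraph 10 — Tier V Practitioner: [the applicant has passed the Part III examination? no] AND [the applicant holds a recognised first degree? no] → not satisfied.
paragraph 2 — Tier V Candidate: the applicant has passed the Part III examination? no; the applicant's principal place of practice is within the jurisdiction? yes; the applicant has completed a period of supervised practice? yes — 2 of 3 hold (need ≥2) → satisfied.
paragraph 8 — Designated Graduate: [Tier V Applicant (paragraph 4)? no] AND [not a Tier V Practitioner (paragraph 10)? yes] AND [not a Tier V Candidate (paragraph 2)? no] → not satisfied.
paragraph 5 — Excluded Applicant: [Protected Person (paragraph 7)? yes] AND [not a Designated Graduate (paragraph 8)? yes] → satisfied.

Yes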